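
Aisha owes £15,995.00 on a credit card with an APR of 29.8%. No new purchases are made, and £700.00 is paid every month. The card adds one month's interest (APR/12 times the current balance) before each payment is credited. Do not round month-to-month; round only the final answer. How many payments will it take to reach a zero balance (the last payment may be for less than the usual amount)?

35 months

Monthly rate r = 29.8%/12 = 2.48333% = 0.0248333.
Recurrence: B ← B·(1+r) − £700.00.
Month 1: interest £397.21; balance after payment £15,692.21.
Month 2: interest £389.69; balance after payment £15,381.90.
Closed form: n = −ln(1 − rB₀/P)/ln(1+r) = −ln(0.43256)/ln(1.02483) ≈ 34.164, so the balance reaches zero during payment 35.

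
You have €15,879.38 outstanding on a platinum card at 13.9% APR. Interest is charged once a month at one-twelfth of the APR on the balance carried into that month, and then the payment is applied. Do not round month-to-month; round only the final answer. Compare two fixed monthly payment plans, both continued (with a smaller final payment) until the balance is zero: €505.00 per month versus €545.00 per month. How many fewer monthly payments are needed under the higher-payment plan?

Monthly rate r = 13.9%/12 = 1.15833% = 0.0115833.
At €505.00/mo: n = ⌈−ln(1 − rB₀/P)/ln(1+r)⌉ = 40 payments (last €165.72); total interest = total paid − €15,879.38 = €3,981.34.
At €545.00/mo: 36 payments (last €409.66); total interest €3,605.28.
Payments saved = 40 − 36 = 4.

4 fewer payments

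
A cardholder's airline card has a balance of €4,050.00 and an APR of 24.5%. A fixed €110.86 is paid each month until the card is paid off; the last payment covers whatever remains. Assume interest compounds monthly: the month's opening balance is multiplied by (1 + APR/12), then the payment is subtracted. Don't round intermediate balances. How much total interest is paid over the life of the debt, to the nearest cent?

Monthly rate r = 24.5%/12 = 2.04167% = 0.0204167.
Payoff takes n = ⌈−ln(1 − rB₀/P)/ln(1+r)⌉ = ⌈67.781⌉ = 68 payments; the last is €86.76.
Total paid = 67·€110.86 + €86.76 = €7,514.38.
Total interest = total paid − principal = €7,514.38 − €4,050.00 = €3,464.38.

€3,464.38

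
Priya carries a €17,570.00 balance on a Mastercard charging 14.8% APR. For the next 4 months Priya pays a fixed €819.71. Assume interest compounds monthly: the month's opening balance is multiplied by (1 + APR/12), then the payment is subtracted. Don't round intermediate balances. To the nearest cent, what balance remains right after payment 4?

Monthly rate r = 14.8%/12 = 1.23333% = 0.0123333.
Each month: B ← B·(1+r) − €819.71.
Month 1: interest €216.70; balance after payment €16,966.99.
Month 2: interest €209.26; balance after payment €16,356.54.
Month 3: interest €201.73; balance after payment €15,738.56.
Month 4: interest €194.11; balance after payment €15,112.96.

€15,112.96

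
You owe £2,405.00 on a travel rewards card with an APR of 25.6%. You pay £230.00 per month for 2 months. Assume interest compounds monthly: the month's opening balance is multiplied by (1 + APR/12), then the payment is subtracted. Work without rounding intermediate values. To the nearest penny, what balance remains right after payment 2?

Monthly rate r = 25.6%/12 = 2.13333% = 0.0213333.
Each month: B ← B·(1+r) − £230.00.
Month 1: interest £51.31; balance after payment £2,226.31.
Month 2: interest £47.49; balance after payment £2,043.80.

£2,043.80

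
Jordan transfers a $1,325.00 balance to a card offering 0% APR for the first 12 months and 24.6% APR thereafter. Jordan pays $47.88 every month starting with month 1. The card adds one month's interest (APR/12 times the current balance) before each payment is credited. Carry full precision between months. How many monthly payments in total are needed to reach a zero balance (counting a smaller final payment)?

Promo months 1–12 at r₀ = 0%/12 = 0; months 13+ at r₁ = 24.6%/12 = 0.0205.
After month 12 (no interest yet): B = $1,325.00 − 12·$47.88 = $750.44.
Then at r₁ with $47.88/mo: n₂ = −ln(1 − r₁·B/P)/ln(1+r₁) ≈ 19.10 → 20 more payments.

32 months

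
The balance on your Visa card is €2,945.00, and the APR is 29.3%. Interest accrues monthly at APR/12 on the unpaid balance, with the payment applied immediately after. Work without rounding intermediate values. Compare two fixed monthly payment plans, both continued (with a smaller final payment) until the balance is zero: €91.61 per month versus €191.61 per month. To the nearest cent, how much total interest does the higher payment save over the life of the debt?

Monthly rate r = 29.3%/12 = 2.44167% = 0.0244167.
At €91.61/mo: n = ⌈−ln(1 − rB₀/P)/ln(1+r)⌉ = 64 payments (last €64.80); total interest = total paid − €2,945.00 = €2,891.23.
At €191.61/mo: 20 payments (last €96.73); total interest €792.32.
Interest saved = €2,891.23 − €792.32 = €2,098.91.

€2,098.91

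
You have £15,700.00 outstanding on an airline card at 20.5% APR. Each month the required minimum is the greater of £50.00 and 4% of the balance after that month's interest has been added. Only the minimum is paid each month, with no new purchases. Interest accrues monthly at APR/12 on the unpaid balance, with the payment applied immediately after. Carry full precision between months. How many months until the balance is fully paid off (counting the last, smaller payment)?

139 months

Monthly rate r = 20.5%/12 = 1.70833% = 0.0170833.
While 4% of the post-interest balance exceeds £50.00, each month B ← (B·(1+r))·(1 − 0.04), i.e. B shrinks by the factor (1+r)·0.96 = 0.9764.
This holds for months 1–107. Entering month 108 the balance is £1,219.19; 4% of the post-interest balance is now below £50.00, so the flat £50.00 minimum applies from here.
From month 108 a fixed £50.00 at rate r clears £1,219.19 in 32 more payments. Total: 107 + 32 = 139 months.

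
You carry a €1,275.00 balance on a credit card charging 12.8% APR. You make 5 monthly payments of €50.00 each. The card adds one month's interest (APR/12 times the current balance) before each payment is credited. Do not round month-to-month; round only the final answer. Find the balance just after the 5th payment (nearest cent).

Monthly rate r = 12.8%/12 = 1.06667% = 0.0106667.
Each month: B ← B·(1+r) − €50.00.
Month 1: interest €13.60; balance after payment €1,238.60.
Month 2: interest €13.21; balance after payment €1,201.81.
Month 3: interest €12.82; balance after payment €1,164.63.
Month 4: interest €12.42; balance after payment €1,127.05.
Month 5: interest €12.02; balance after payment €1,089.08.

€1,089.08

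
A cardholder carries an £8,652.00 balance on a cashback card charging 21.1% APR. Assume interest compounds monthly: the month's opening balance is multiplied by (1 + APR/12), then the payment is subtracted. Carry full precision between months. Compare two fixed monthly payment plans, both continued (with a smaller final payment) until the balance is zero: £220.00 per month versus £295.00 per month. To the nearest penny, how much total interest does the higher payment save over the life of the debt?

£2,572.45

Monthly rate r = 21.1%/12 = 1.75833% = 0.0175833.
At £220.00/mo: n = ⌈−ln(1 − rB₀/P)/ln(1+r)⌉ = 68 payments (last £104.00); total interest = total paid − £8,652.00 = £6,192.00.
At £295.00/mo: 42 payments (last £176.55); total interest £3,619.55.
Interest saved = £6,192.00 − £3,619.55 = £2,572.45.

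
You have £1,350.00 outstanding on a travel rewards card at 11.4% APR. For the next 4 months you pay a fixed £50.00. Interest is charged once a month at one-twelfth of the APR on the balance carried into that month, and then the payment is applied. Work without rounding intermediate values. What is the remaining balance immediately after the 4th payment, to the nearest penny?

Monthly rate r = 11.4%/12 = 0.95% = 0.0095.
Each month: B ← B·(1+r) − £50.00.
Month 1: interest £12.82; balance after payment £1,312.83.
Month 2: interest £12.47; balance after payment £1,275.30.
Month 3: interest £12.12; balance after payment £1,237.41.
Month 4: interest £11.76; balance after payment £1,199.17.

£1,199.17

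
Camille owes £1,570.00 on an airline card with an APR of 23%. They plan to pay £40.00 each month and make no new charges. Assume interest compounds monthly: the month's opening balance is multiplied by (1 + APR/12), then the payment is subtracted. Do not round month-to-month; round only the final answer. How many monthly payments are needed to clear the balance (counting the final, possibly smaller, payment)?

74 months

Monthly rate r = 23%/12 = 1.91667% = 0.0191667.
Recurrence: B ← B·(1+r) − £40.00.
Month 1: interest £30.09; balance after payment £1,560.09.
Month 2: interest £29.90; balance after payment £1,549.99.
Closed form: n = −ln(1 − rB₀/P)/ln(1+r) = −ln(0.24771)/ln(1.01917) ≈ 73.504, so the balance reaches zero during payment 74.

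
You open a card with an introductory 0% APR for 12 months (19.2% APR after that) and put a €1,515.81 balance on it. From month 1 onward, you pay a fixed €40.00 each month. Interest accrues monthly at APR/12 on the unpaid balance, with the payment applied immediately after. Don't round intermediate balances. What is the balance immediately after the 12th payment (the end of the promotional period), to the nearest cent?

Promo months 1–12 at r₀ = 0%/12 = 0; months 13+ at r₁ = 19.2%/12 = 0.016.
After month 12 (no interest yet): B = €1,515.81 − 12·€40.00 = €1,035.81.

€1,035.81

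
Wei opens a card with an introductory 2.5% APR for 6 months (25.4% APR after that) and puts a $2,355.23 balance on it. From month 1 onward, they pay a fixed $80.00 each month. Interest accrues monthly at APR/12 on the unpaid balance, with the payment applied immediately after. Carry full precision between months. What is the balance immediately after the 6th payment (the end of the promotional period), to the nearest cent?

Promo months 1–6 at r₀ = 2.5%/12 = 0.00208333; months 7+ at r₁ = 25.4%/12 = 0.0211667.
After month 6: iterate B ← B·(1+r₀) − $80.00 for 6 months → $1,902.32.

$1,902.32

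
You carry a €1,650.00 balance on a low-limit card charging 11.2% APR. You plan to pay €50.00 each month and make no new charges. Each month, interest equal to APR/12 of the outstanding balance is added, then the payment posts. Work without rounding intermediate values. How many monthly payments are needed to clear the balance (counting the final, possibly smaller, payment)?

40 payments

Monthly rate r = 11.2%/12 = 0.933333% = 0.00933333.
Recurrence: B ← B·(1+r) − €50.00.
Month 1: interest €15.40; balance after payment €1,615.40.
Month 2: interest €15.08; balance after payment €1,580.48.
Closed form: n = −ln(1 − rB₀/P)/ln(1+r) = −ln(0.692)/ln(1.00933) ≈ 39.631, so the balance reaches zero during payment 40.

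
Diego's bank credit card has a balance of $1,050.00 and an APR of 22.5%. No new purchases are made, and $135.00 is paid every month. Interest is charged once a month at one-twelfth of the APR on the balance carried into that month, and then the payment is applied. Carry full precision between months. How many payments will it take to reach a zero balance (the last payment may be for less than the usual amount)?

9 months

Monthly rate r = 22.5%/12 = 1.875% = 0.01875.
Recurrence: B ← B·(1+r) − $135.00.
Month 1: interest $19.69; balance after payment $934.69.
Month 2: interest $17.53; balance after payment $817.21.
Closed form: n = −ln(1 − rB₀/P)/ln(1+r) = −ln(0.85417)/ln(1.01875) ≈ 8.485, so the balance reaches zero during payment 9.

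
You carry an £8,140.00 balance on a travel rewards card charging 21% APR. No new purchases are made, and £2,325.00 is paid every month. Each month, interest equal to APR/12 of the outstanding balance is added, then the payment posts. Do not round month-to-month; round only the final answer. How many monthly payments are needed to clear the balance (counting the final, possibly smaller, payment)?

Monthly rate r = 21%/12 = 1.75% = 0.0175.
Recurrence: B ← B·(1+r) − £2,325.00.
Month 1: interest £142.45; balance after payment £5,957.45.
Month 2: interest £104.26; balance after payment £3,736.71.
Month 3: interest £65.39; balance after payment £1,477.10.
Month 4: interest £25.85; balance after payment £0.00.

4 months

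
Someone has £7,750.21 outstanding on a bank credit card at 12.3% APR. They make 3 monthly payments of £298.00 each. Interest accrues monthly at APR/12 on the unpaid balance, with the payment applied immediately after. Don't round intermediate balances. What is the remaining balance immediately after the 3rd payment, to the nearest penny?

Monthly rate r = 12.3%/12 = 1.025% = 0.01025.
Each month: B ← B·(1+r) − £298.00.
Month 1: interest £79.44; balance after payment £7,531.65.
Month 2: interest £77.20; balance after payment £7,310.85.
Month 3: interest £74.94; balance after payment £7,087.79.

£7,087.79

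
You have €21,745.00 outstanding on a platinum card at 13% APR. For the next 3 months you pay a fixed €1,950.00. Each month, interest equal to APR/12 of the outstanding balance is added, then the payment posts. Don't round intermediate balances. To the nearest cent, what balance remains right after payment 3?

€16,545.79

Monthly rate r = 13%/12 = 1.08333% = 0.0108333.
Each month: B ← B·(1+r) − €1,950.00.
Month 1: interest €235.57; balance after payment €20,030.57.
Month 2: interest €217.00; balance after payment €18,297.57.
Month 3: interest €198.22; balance after payment €16,545.79.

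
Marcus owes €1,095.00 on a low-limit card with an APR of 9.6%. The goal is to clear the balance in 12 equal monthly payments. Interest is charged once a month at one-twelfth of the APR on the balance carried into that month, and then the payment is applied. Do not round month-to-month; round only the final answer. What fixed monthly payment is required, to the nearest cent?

€96.06

Monthly rate r = 9.6%/12 = 0.8% = 0.008.
Level-payment amortization: P = B₀·r / (1 − (1+r)^(−n)) = 1095.00·0.008 / (1 − 1.008^(−12)).
Denominator 1 − (1+r)^(−12) = 0.0911889169.
P = 8.76 / 0.0911889169 ≈ 96.06.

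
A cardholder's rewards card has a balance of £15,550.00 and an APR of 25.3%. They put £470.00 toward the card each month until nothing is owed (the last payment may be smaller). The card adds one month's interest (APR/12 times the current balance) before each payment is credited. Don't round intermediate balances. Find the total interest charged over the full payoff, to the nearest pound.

£11,389

Monthly rate r = 25.3%/12 = 2.10833% = 0.0210833.
Payoff takes n = ⌈−ln(1 − rB₀/P)/ln(1+r)⌉ = ⌈57.315⌉ = 58 payments; the last is £148.92.
Total paid = 57·£470.00 + £148.92 = £26,938.92.
Total interest = total paid − principal = £26,938.92 − £15,550.00 = £11,388.92.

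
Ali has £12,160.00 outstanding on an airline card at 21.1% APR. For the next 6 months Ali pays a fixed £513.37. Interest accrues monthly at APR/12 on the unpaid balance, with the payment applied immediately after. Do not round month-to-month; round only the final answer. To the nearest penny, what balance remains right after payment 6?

Monthly rate r = 21.1%/12 = 1.75833% = 0.0175833.
Each month: B ← B·(1+r) − £513.37.
Month 1: interest £213.81; balance after payment £11,860.44.
Month 2: interest £208.55; balance after payment £11,555.62.
Month 3: interest £203.19; balance after payment £11,245.44.
Month 4: interest £197.73; balance after payment £10,929.80.
Month 5: interest £192.18; balance after payment £10,608.61.
Month 6: interest £186.53; balance after payment £10,281.78.

£10,281.78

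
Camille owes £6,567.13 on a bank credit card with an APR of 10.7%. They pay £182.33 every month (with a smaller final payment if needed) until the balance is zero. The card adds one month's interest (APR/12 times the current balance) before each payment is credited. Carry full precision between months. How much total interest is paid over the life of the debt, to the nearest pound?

Monthly rate r = 10.7%/12 = 0.891667% = 0.00891667.
Payoff takes n = ⌈−ln(1 − rB₀/P)/ln(1+r)⌉ = ⌈43.637⌉ = 44 payments; the last is £116.25.
Total paid = 43·£182.33 + £116.25 = £7,956.44.
Total interest = total paid − principal = £7,956.44 − £6,567.13 = £1,389.31.

£1,389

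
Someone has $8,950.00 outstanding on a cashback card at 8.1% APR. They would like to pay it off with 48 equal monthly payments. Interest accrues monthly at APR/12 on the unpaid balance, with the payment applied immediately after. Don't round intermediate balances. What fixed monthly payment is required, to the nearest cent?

Monthly rate r = 8.1%/12 = 0.675% = 0.00675.
Level-payment amortization: P = B₀·r / (1 − (1+r)^(−n)) = 8950.00·0.00675 / (1 − 1.00675^(−48)).
Denominator 1 − (1+r)^(−48) = 0.275961996.
P = 60.4125 / 0.275961996 ≈ 218.92.

$218.92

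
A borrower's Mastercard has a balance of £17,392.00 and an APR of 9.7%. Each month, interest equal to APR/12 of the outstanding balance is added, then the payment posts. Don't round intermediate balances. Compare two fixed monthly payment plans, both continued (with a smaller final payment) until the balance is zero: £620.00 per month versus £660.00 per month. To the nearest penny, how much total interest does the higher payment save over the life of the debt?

Monthly rate r = 9.7%/12 = 0.808333% = 0.00808333.
At £620.00/mo: n = ⌈−ln(1 − rB₀/P)/ln(1+r)⌉ = 32 payments (last £583.69); total interest = total paid − £17,392.00 = £2,411.69.
At £660.00/mo: 30 payments (last £497.53); total interest £2,245.53.
Interest saved = £2,411.69 − £2,245.53 = £166.16.

£166.16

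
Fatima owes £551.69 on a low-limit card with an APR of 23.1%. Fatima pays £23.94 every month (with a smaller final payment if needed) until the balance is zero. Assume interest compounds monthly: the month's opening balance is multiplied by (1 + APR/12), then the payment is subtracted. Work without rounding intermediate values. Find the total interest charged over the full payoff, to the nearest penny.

Monthly rate r = 23.1%/12 = 1.925% = 0.01925.
Payoff takes n = ⌈−ln(1 − rB₀/P)/ln(1+r)⌉ = ⌈30.749⌉ = 31 payments; the last is £17.97.
Total paid = 30·£23.94 + £17.97 = £736.17.
Total interest = total paid − principal = £736.17 − £551.69 = £184.48.

£184.48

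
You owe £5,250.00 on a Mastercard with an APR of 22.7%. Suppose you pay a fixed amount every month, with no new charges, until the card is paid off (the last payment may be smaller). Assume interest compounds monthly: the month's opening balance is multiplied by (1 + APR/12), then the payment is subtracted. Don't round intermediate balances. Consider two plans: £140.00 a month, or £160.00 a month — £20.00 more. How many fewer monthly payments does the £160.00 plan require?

14 fewer payments

Monthly rate r = 22.7%/12 = 1.89167% = 0.0189167.
At £140.00/mo: n = ⌈−ln(1 − rB₀/P)/ln(1+r)⌉ = 66 payments (last £131.73); total interest = total paid − £5,250.00 = £3,981.73.
At £160.00/mo: 52 payments (last £117.24); total interest £3,027.24.
Payments saved = 66 − 52 = 14.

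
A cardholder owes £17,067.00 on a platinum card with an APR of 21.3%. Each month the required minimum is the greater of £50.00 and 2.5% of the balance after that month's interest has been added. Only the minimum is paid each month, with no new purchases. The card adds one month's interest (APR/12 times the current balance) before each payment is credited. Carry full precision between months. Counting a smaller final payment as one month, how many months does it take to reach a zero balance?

348 months

Monthly rate r = 21.3%/12 = 1.775% = 0.01775.
While 2.5% of the post-interest balance exceeds £50.00, each month B ← (B·(1+r))·(1 − 0.025), i.e. B shrinks by the factor (1+r)·0.975 = 0.99231.
This holds for months 1–280. Entering month 281 the balance is £1,963.18; 2.5% of the post-interest balance is now below £50.00, so the flat £50.00 minimum applies from here.
From month 281 a fixed £50.00 at rate r clears £1,963.18 in 68 more payments. Total: 280 + 68 = 348 months.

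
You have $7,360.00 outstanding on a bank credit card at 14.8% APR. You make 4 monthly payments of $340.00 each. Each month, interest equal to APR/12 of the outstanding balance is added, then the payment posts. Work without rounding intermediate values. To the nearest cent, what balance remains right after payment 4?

Monthly rate r = 14.8%/12 = 1.23333% = 0.0123333.
Each month: B ← B·(1+r) − $340.00.
Month 1: interest $90.77; balance after payment $7,110.77.
Month 2: interest $87.70; balance after payment $6,858.47.
Month 3: interest $84.59; balance after payment $6,603.06.
Month 4: interest $81.44; balance after payment $6,344.50.

$6,344.50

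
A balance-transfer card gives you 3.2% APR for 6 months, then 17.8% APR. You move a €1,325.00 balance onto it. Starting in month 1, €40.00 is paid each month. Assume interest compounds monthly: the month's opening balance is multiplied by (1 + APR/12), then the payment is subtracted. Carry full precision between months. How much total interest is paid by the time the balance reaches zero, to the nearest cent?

Promo months 1–6 at r₀ = 3.2%/12 = 0.00266667; months 7+ at r₁ = 17.8%/12 = 0.0148333.
After month 6: iterate B ← B·(1+r₀) − €40.00 for 6 months → €1,104.74.
Then at r₁ with €40.00/mo: n₂ = −ln(1 − r₁·B/P)/ln(1+r₁) ≈ 35.80 → 36 more payments.
Total paid = 41·€40.00 + €31.90 = €1,671.90; interest = €1,671.90 − €1,325.00 = €346.90.

€346.90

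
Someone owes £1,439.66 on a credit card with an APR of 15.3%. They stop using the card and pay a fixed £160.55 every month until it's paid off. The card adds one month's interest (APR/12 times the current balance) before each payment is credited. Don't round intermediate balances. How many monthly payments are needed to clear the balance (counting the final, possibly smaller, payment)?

10 payments

Monthly rate r = 15.3%/12 = 1.275% = 0.01275.
Recurrence: B ← B·(1+r) − £160.55.
Month 1: interest £18.36; balance after payment £1,297.47.
Month 2: interest £16.54; balance after payment £1,153.46.
Closed form: n = −ln(1 − rB₀/P)/ln(1+r) = −ln(0.88567)/ln(1.01275) ≈ 9.583, so the balance reaches zero during payment 10.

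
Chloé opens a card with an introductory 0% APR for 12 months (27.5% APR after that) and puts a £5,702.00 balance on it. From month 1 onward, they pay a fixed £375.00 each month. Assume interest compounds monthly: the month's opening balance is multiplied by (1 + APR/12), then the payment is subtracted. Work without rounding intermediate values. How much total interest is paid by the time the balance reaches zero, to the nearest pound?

Promo months 1–12 at r₀ = 0%/12 = 0; months 13+ at r₁ = 27.5%/12 = 0.0229167.
After month 12 (no interest yet): B = £5,702.00 − 12·£375.00 = £1,202.00.
Then at r₁ with £375.00/mo: n₂ = −ln(1 − r₁·B/P)/ln(1+r₁) ≈ 3.37 → 4 more payments.
Total paid = 15·£375.00 + £138.67 = £5,763.67; interest = £5,763.67 − £5,702.00 = £61.67.

£62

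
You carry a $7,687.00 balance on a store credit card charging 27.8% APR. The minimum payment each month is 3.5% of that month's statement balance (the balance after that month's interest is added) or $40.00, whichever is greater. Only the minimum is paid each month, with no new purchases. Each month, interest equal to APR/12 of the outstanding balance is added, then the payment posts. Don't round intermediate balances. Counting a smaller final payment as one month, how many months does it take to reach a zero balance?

Monthly rate r = 27.8%/12 = 2.31667% = 0.0231667.
While 3.5% of the post-interest balance exceeds $40.00, each month B ← (B·(1+r))·(1 − 0.035), i.e. B shrinks by the factor (1+r)·0.965 = 0.98736.
This holds for months 1–152. Entering month 153 the balance is $1,111.11; 3.5% of the post-interest balance is now below $40.00, so the flat $40.00 minimum applies from here.
From month 153 a fixed $40.00 at rate r clears $1,111.11 in 46 more payments. Total: 152 + 46 = 198 months.

198 months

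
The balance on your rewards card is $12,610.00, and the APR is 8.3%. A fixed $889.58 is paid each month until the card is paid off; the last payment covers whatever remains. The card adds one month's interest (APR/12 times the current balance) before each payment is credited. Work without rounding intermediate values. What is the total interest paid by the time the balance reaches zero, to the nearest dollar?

$708

Monthly rate r = 8.3%/12 = 0.691667% = 0.00691667.
Payoff takes n = ⌈−ln(1 − rB₀/P)/ln(1+r)⌉ = ⌈14.971⌉ = 15 payments; the last is $863.62.
Total paid = 14·$889.58 + $863.62 = $13,317.74.
Total interest = total paid − principal = $13,317.74 − $12,610.00 = $707.74.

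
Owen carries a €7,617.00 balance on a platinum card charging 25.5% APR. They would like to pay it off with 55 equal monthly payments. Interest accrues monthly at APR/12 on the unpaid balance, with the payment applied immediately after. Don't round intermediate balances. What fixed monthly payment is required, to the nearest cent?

€236.15

Monthly rate r = 25.5%/12 = 2.125% = 0.02125.
Level-payment amortization: P = B₀·r / (1 − (1+r)^(−n)) = 7617.00·0.02125 / (1 − 1.02125^(−55)).
Denominator 1 − (1+r)^(−55) = 0.68541633.
P = 161.861 / 0.68541633 ≈ 236.15.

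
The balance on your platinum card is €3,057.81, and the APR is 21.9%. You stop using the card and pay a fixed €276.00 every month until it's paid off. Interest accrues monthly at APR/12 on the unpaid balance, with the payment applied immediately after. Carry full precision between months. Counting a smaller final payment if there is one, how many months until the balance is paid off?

13 payments

Monthly rate r = 21.9%/12 = 1.825% = 0.01825.
Recurrence: B ← B·(1+r) − €276.00.
Month 1: interest €55.81; balance after payment €2,837.62.
Month 2: interest €51.79; balance after payment €2,613.40.
Closed form: n = −ln(1 − rB₀/P)/ln(1+r) = −ln(0.79781)/ln(1.01825) ≈ 12.490, so the balance reaches zero during payment 13.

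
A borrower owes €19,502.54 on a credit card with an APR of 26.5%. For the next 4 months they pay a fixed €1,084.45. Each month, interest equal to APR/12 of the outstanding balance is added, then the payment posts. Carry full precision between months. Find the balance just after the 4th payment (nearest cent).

€16,799.56

Monthly rate r = 26.5%/12 = 2.20833% = 0.0220833.
Each month: B ← B·(1+r) − €1,084.45.
Month 1: interest €430.68; balance after payment €18,848.77.
Month 2: interest €416.24; balance after payment €18,180.56.
Month 3: interest €401.49; balance after payment €17,497.60.
Month 4: interest €386.41; balance after payment €16,799.56.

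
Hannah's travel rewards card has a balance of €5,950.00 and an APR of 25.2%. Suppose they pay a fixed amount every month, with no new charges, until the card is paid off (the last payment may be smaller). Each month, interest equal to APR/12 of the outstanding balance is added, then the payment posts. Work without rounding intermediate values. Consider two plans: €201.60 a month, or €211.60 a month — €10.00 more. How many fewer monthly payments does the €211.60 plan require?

4 fewer payments

Monthly rate r = 25.2%/12 = 2.1% = 0.021.
At €201.60/mo: n = ⌈−ln(1 − rB₀/P)/ln(1+r)⌉ = 47 payments (last €107.61); total interest = total paid − €5,950.00 = €3,431.21.
At €211.60/mo: 43 payments (last €203.25); total interest €3,140.45.
Payments saved = 47 − 43 = 4.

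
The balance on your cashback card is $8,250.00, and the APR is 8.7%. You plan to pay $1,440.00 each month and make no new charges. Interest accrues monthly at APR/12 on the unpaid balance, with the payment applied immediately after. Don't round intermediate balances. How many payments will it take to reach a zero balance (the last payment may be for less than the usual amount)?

6 months

Monthly rate r = 8.7%/12 = 0.725% = 0.00725.
Recurrence: B ← B·(1+r) − $1,440.00.
Month 1: interest $59.81; balance after payment $6,869.81.
Month 2: interest $49.81; balance after payment $5,479.62.
Month 3: interest $39.73; balance after payment $4,079.35.
Month 4: interest $29.58; balance after payment $2,668.92.
Month 5: interest $19.35; balance after payment $1,248.27.
Month 6: interest $9.05; balance after payment $0.00.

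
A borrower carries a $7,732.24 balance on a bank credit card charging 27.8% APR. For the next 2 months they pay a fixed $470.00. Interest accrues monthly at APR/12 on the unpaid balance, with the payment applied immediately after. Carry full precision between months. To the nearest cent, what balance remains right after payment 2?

$7,143.76

Monthly rate r = 27.8%/12 = 2.31667% = 0.0231667.
Each month: B ← B·(1+r) − $470.00.
Month 1: interest $179.13; balance after payment $7,441.37.
Month 2: interest $172.39; balance after payment $7,143.76.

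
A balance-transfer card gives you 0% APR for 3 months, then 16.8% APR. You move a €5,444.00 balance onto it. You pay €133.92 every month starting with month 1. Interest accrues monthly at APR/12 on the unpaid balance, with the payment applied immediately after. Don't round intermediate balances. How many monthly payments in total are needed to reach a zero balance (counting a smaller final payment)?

57 months

Promo months 1–3 at r₀ = 0%/12 = 0; months 4+ at r₁ = 16.8%/12 = 0.014.
After month 3 (no interest yet): B = €5,444.00 − 3·€133.92 = €5,042.24.
Then at r₁ with €133.92/mo: n₂ = −ln(1 − r₁·B/P)/ln(1+r₁) ≈ 53.87 → 54 more payments.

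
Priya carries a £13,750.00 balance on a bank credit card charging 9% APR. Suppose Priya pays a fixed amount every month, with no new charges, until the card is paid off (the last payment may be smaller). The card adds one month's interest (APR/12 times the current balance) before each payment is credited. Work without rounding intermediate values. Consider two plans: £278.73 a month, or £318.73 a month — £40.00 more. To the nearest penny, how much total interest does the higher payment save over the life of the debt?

Monthly rate r = 9%/12 = 0.75% = 0.0075.
At £278.73/mo: n = ⌈−ln(1 − rB₀/P)/ln(1+r)⌉ = 62 payments (last £231.93); total interest = total paid − £13,750.00 = £3,484.46.
At £318.73/mo: 53 payments (last £100.57); total interest £2,924.53.
Interest saved = £3,484.46 − £2,924.53 = £559.93.

£559.93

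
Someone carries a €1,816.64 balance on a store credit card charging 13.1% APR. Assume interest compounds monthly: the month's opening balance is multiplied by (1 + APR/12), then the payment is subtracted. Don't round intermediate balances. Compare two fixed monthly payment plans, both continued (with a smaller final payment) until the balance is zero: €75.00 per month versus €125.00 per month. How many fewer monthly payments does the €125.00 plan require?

Monthly rate r = 13.1%/12 = 1.09167% = 0.0109167.
At €75.00/mo: n = ⌈−ln(1 − rB₀/P)/ln(1+r)⌉ = 29 payments (last €21.42); total interest = total paid − €1,816.64 = €304.78.
At €125.00/mo: 16 payments (last €113.90); total interest €172.26.
Payments saved = 29 − 16 = 13.

13 fewer payments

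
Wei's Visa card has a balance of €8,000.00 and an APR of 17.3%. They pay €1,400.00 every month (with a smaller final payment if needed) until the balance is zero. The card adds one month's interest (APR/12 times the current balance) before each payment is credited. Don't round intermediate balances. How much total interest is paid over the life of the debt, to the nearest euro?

€409

Monthly rate r = 17.3%/12 = 1.44167% = 0.0144167.
Payoff takes n = ⌈−ln(1 − rB₀/P)/ln(1+r)⌉ = ⌈6.006⌉ = 7 payments; the last is €8.92.
Total paid = 6·€1,400.00 + €8.92 = €8,408.92.
Total interest = total paid − principal = €8,408.92 − €8,000.00 = €408.92.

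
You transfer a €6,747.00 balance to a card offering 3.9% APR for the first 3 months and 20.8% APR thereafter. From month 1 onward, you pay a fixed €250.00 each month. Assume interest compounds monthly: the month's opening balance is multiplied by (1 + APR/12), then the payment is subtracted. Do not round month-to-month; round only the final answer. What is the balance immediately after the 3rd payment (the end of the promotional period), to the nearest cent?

Promo months 1–3 at r₀ = 3.9%/12 = 0.00325; months 4+ at r₁ = 20.8%/12 = 0.0173333.
After month 3: iterate B ← B·(1+r₀) − €250.00 for 3 months → €6,060.56.

€6,060.56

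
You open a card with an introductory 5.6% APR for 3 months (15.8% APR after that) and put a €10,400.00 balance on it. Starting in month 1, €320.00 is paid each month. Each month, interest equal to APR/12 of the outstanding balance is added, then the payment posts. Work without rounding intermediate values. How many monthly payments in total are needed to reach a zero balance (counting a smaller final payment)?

Promo months 1–3 at r₀ = 5.6%/12 = 0.00466667; months 4+ at r₁ = 15.8%/12 = 0.0131667.
After month 3: iterate B ← B·(1+r₀) − €320.00 for 3 months → €9,581.79.
Then at r₁ with €320.00/mo: n₂ = −ln(1 − r₁·B/P)/ln(1+r₁) ≈ 38.32 → 39 more payments.

42 months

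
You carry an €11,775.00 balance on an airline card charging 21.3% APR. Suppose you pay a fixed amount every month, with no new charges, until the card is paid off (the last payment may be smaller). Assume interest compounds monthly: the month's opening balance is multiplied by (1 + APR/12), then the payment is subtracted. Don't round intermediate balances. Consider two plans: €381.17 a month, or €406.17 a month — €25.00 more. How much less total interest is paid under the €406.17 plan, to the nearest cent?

Monthly rate r = 21.3%/12 = 1.775% = 0.01775.
At €381.17/mo: n = ⌈−ln(1 − rB₀/P)/ln(1+r)⌉ = 46 payments (last €66.68); total interest = total paid − €11,775.00 = €5,444.33.
At €406.17/mo: 42 payments (last €31.90); total interest €4,909.87.
Interest saved = €5,444.33 − €4,909.87 = €534.46.

€534.46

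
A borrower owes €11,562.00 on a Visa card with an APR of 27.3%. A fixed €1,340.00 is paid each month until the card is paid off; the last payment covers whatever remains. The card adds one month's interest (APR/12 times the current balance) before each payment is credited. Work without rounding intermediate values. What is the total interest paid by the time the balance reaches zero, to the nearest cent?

Monthly rate r = 27.3%/12 = 2.275% = 0.02275.
Payoff takes n = ⌈−ln(1 − rB₀/P)/ln(1+r)⌉ = ⌈9.714⌉ = 10 payments; the last is €960.19.
Total paid = 9·€1,340.00 + €960.19 = €13,020.19.
Total interest = total paid − principal = €13,020.19 − €11,562.00 = €1,458.19.

€1,458.19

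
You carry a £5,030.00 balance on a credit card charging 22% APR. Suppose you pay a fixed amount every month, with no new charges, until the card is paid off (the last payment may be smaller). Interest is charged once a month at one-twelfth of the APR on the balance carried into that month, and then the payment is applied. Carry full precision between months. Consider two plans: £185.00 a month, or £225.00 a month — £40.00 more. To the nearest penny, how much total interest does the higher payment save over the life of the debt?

£495.67

Monthly rate r = 22%/12 = 1.83333% = 0.0183333.
At £185.00/mo: n = ⌈−ln(1 − rB₀/P)/ln(1+r)⌉ = 38 payments (last £182.29); total interest = total paid − £5,030.00 = £1,997.29.
At £225.00/mo: 30 payments (last £6.62); total interest £1,501.62.
Interest saved = £1,997.29 − £1,501.62 = £495.67.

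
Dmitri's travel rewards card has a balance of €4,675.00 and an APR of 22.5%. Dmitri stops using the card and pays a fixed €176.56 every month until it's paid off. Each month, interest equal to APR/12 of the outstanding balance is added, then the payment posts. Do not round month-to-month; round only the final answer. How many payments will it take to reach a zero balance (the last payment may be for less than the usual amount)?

Monthly rate r = 22.5%/12 = 1.875% = 0.01875.
Recurrence: B ← B·(1+r) − €176.56.
Month 1: interest €87.66; balance after payment €4,586.10.
Month 2: interest €85.99; balance after payment €4,495.53.
Closed form: n = −ln(1 − rB₀/P)/ln(1+r) = −ln(0.50353)/ln(1.01875) ≈ 36.934, so the balance reaches zero during payment 37.

37 payments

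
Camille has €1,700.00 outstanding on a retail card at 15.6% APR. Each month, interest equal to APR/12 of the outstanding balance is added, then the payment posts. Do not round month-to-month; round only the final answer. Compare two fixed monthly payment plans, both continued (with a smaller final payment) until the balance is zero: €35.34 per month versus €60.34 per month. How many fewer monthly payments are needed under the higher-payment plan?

41 fewer payments

Monthly rate r = 15.6%/12 = 1.3% = 0.013.
At €35.34/mo: n = ⌈−ln(1 − rB₀/P)/ln(1+r)⌉ = 77 payments (last €0.38); total interest = total paid − €1,700.00 = €986.22.
At €60.34/mo: 36 payments (last €18.98); total interest €430.88.
Payments saved = 77 − 36 = 41.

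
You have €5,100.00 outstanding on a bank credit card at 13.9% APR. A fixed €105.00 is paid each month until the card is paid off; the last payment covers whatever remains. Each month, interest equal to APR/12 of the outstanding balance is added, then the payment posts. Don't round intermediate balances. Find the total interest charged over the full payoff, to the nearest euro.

€2,440

Monthly rate r = 13.9%/12 = 1.15833% = 0.0115833.
Payoff takes n = ⌈−ln(1 − rB₀/P)/ln(1+r)⌉ = ⌈71.804⌉ = 72 payments; the last is €84.53.
Total paid = 71·€105.00 + €84.53 = €7,539.53.
Total interest = total paid − principal = €7,539.53 − €5,100.00 = €2,439.53.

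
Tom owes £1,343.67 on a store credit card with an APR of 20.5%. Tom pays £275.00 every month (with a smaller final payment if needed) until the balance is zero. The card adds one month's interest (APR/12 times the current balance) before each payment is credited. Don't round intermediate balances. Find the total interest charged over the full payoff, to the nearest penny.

£71.65

Monthly rate r = 20.5%/12 = 1.70833% = 0.0170833.
Payoff takes n = ⌈−ln(1 − rB₀/P)/ln(1+r)⌉ = ⌈5.146⌉ = 6 payments; the last is £40.32.
Total paid = 5·£275.00 + £40.32 = £1,415.32.
Total interest = total paid − principal = £1,415.32 − £1,343.67 = £71.65.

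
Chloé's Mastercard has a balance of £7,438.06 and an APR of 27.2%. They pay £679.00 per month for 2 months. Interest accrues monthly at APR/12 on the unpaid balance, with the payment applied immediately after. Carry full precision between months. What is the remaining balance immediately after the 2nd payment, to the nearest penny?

Monthly rate r = 27.2%/12 = 2.26667% = 0.0226667.
Each month: B ← B·(1+r) − £679.00.
Month 1: interest £168.60; balance after payment £6,927.66.
Month 2: interest £157.03; balance after payment £6,405.68.

£6,405.68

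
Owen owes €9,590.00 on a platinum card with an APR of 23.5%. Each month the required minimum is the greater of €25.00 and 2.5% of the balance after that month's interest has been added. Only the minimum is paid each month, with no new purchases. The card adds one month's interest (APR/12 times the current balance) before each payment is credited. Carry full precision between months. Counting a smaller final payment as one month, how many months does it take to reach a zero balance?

461 months

Monthly rate r = 23.5%/12 = 1.95833% = 0.0195833.
While 2.5% of the post-interest balance exceeds €25.00, each month B ← (B·(1+r))·(1 − 0.025), i.e. B shrinks by the factor (1+r)·0.975 = 0.99409.
This holds for months 1–385. Entering month 386 the balance is €980.27; 2.5% of the post-interest balance is now below €25.00, so the flat €25.00 minimum applies from here.
From month 386 a fixed €25.00 at rate r clears €980.27 in 76 more payments. Total: 385 + 76 = 461 months.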